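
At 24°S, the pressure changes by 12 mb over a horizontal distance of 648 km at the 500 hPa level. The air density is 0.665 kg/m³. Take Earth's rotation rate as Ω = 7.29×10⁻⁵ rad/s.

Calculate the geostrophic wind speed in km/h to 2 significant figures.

Coriolis parameter at 24°S:
f = 2Ω sin φ = 2 × 7.29×10⁻⁵ × sin 24° = 5.93×10⁻⁵ s⁻¹
Pressure gradient: |∂P/∂n| = 1200 Pa / 648000 m = 1.85×10⁻³ Pa/m
Geostrophic balance (pressure-gradient force = Coriolis force):
V_g = (1/(fρ)) |∂P/∂n| = 1.85×10⁻³ / (5.93×10⁻⁵ × 0.665) = 47.0 m/s
Converting: 47.0 m/s × 3.6 = 170 km/h

170 km/h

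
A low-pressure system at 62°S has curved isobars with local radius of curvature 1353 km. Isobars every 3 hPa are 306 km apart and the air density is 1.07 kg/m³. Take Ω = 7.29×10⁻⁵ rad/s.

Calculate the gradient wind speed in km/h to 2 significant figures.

Coriolis parameter at 62°S:
f = 2Ω sin φ = 2 × 7.29×10⁻⁵ × sin 62° = 1.29×10⁻⁴ s⁻¹
Pressure gradient: |∂P/∂n| = 300 Pa / 306000 m = 9.80×10⁻⁴ Pa/m
Geostrophic speed: V_g = |∂P/∂n|/(fρ) = 9.80×10⁻⁴/(1.29×10⁻⁴ × 1.07) = 7.12 m/s
Around a low, centrifugal force acts outward with Coriolis, so pressure-gradient force balances both:
(1/ρ)|∂P/∂n| = fV + V²/R  →  V² + fR·V − fR·V_g = 0
With fR = 1.29×10⁻⁴ × 1353×10³ m = 174 m/s:
V = [−fR + √((fR)² + 4 fR V_g)]/2 = [−174 + √(174² + 4×174×7.12)]/2 = 6.85 m/s
Subgeostrophic (V < V_g = 7.12 m/s), as expected around a low.
Converting: 6.85 m/s × 3.6 = 25 km/h

25 km/h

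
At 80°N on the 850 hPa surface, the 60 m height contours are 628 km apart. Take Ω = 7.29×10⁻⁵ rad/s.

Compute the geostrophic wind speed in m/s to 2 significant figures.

Coriolis parameter at 80°N:
f = 2Ω sin φ = 2 × 7.29×10⁻⁵ × sin 80° = 1.44×10⁻⁴ s⁻¹
Height gradient: |∂Z/∂n| = 60 m / 628000 m = 9.55×10⁻⁵
On a pressure surface, geostrophic balance gives V_g = (g/f)|∂Z/∂n|:
V_g = 9.81 × 9.55×10⁻⁵ / 1.44×10⁻⁴ = 6.53 m/s

6.5 m/s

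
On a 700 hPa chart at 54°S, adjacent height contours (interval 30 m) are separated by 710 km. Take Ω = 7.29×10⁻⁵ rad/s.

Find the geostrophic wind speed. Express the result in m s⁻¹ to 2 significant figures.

Coriolis parameter at 54°S:
f = 2Ω sin φ = 2 × 7.29×10⁻⁵ × sin 54° = 1.18×10⁻⁴ s⁻¹
Height gradient: |∂Z/∂n| = 30 m / 710000 m = 4.23×10⁻⁵
On a pressure surface, geostrophic balance gives V_g = (g/f)|∂Z/∂n|:
V_g = 9.81 × 4.23×10⁻⁵ / 1.18×10⁻⁴ = 3.51 m/s

3.5 m s⁻¹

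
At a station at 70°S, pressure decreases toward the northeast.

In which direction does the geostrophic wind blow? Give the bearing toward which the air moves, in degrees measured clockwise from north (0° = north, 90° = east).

315°

The pressure-gradient force points toward the northeast (bearing 045°).
Geostrophic balance: in the Southern Hemisphere the Coriolis force deflects motion to the left, so the geostrophic wind blows 90° to the left of the pressure-gradient force (low pressure on the right).
Rotating 045° by 90° counterclockwise gives 315° — the wind blows toward the northwest.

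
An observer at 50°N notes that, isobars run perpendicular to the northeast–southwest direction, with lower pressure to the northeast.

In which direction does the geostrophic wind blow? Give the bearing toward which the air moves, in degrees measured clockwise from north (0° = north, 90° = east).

The pressure-gradient force points toward the northeast (bearing 045°).
Geostrophic balance: in the Northern Hemisphere the Coriolis force deflects motion to the right, so the geostrophic wind blows 90° to the right of the pressure-gradient force (low pressure on the left).
Rotating 045° by 90° clockwise gives 135° — the wind blows toward the southeast.

135°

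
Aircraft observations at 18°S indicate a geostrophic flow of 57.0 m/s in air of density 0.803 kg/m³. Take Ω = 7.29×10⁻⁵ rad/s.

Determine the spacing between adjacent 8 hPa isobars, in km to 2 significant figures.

Coriolis parameter at 18°S:
f = 2Ω sin φ = 2 × 7.29×10⁻⁵ × sin 18° = 4.51×10⁻⁵ s⁻¹
Geostrophic balance rearranged: |∂P/∂n| = f ρ V_g
|∂P/∂n| = 4.51×10⁻⁵ × 0.803 × 57.0 = 2.06×10⁻³ Pa/m
Isobar spacing: Δn = ΔP/|∂P/∂n| = 800 Pa / 2.06×10⁻³ Pa/m = 387936 m ≈ 390 km

390 km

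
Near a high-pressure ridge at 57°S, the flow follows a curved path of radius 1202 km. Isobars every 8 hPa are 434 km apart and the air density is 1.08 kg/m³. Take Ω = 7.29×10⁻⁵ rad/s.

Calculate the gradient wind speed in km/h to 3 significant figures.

56.2 km/h

Coriolis parameter at 57°S:
f = 2Ω sin φ = 2 × 7.29×10⁻⁵ × sin 57° = 1.22×10⁻⁴ s⁻¹
Pressure gradient: |∂P/∂n| = 800 Pa / 434000 m = 1.84×10⁻³ Pa/m
Geostrophic speed: V_g = |∂P/∂n|/(fρ) = 1.84×10⁻³/(1.22×10⁻⁴ × 1.08) = 14.0 m/s
Around a high, pressure-gradient force acts outward with centrifugal, so Coriolis balances both:
fV = (1/ρ)|∂P/∂n| + V²/R  →  V² − fR·V + fR·V_g = 0
With fR = 1.22×10⁻⁴ × 1202×10³ m = 147 m/s:
V = [fR − √((fR)² − 4 fR V_g)]/2 = [147 − √(147² − 4×147×14)]/2 = 15.6 m/s
Supergeostrophic (V > V_g = 14 m/s), as expected around a high.
Converting: 15.6 m/s × 3.6 = 56.2 km/h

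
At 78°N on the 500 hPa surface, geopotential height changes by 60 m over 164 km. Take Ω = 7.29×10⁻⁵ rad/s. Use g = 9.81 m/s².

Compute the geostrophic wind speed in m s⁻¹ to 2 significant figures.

25 m s⁻¹

Coriolis parameter at 78°N:
f = 2Ω sin φ = 2 × 7.29×10⁻⁵ × sin 78° = 1.43×10⁻⁴ s⁻¹
Height gradient: |∂Z/∂n| = 60 m / 164000 m = 3.66×10⁻⁴
On a pressure surface, geostrophic balance gives V_g = (g/f)|∂Z/∂n|:
V_g = 9.81 × 3.66×10⁻⁴ / 1.43×10⁻⁴ = 25.2 m/s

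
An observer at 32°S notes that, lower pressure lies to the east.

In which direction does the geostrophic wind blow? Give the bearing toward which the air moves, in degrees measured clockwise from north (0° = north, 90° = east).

000°

The pressure-gradient force points toward the east (bearing 090°).
Geostrophic balance: in the Southern Hemisphere the Coriolis force deflects motion to the left, so the geostrophic wind blows 90° to the left of the pressure-gradient force (low pressure on the right).
Rotating 090° by 90° counterclockwise gives 000° — the wind blows toward the north.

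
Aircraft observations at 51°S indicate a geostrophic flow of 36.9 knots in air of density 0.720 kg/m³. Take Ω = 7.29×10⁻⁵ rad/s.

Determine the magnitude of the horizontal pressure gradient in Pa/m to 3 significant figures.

1.55×10⁻³ Pa/m

Coriolis parameter at 51°S:
f = 2Ω sin φ = 2 × 7.29×10⁻⁵ × sin 51° = 1.13×10⁻⁴ s⁻¹
Wind speed in SI: 36.9 knots = 19.0 m/s
Geostrophic balance rearranged: |∂P/∂n| = f ρ V_g
|∂P/∂n| = 1.13×10⁻⁴ × 0.720 × 19.0 = 1.55×10⁻³ Pa/m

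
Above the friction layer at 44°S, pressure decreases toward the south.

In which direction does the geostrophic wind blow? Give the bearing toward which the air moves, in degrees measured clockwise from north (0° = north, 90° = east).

The pressure-gradient force points toward the south (bearing 180°).
Geostrophic balance: in the Southern Hemisphere the Coriolis force deflects motion to the left, so the geostrophic wind blows 90° to the left of the pressure-gradient force (low pressure on the right).
Rotating 180° by 90° counterclockwise gives 090° — the wind blows toward the east.

090°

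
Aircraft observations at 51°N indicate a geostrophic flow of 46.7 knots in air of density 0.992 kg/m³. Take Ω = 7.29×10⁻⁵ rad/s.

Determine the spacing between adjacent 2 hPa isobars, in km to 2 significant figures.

Coriolis parameter at 51°N:
f = 2Ω sin φ = 2 × 7.29×10⁻⁵ × sin 51° = 1.13×10⁻⁴ s⁻¹
Wind speed in SI: 46.7 knots = 24.0 m/s
Geostrophic balance rearranged: |∂P/∂n| = f ρ V_g
|∂P/∂n| = 1.13×10⁻⁴ × 0.992 × 24.0 = 2.70×10⁻³ Pa/m
Isobar spacing: Δn = ΔP/|∂P/∂n| = 200 Pa / 2.70×10⁻³ Pa/m = 74063 m ≈ 74 km

74 km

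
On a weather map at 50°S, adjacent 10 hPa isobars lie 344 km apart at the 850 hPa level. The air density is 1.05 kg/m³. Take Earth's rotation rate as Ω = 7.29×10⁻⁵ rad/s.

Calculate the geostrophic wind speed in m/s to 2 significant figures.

Coriolis parameter at 50°S:
f = 2Ω sin φ = 2 × 7.29×10⁻⁵ × sin 50° = 1.12×10⁻⁴ s⁻¹
Pressure gradient: |∂P/∂n| = 1000 Pa / 344000 m = 2.91×10⁻³ Pa/m
Geostrophic balance (pressure-gradient force = Coriolis force):
V_g = (1/(fρ)) |∂P/∂n| = 2.91×10⁻³ / (1.12×10⁻⁴ × 1.05) = 24.8 m/s

25 m/s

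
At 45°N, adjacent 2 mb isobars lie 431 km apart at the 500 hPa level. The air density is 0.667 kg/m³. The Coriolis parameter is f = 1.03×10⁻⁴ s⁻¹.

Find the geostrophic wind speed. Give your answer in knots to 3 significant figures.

13.1 knots

Pressure gradient: |∂P/∂n| = 200 Pa / 431000 m = 4.64×10⁻⁴ Pa/m
Geostrophic balance (pressure-gradient force = Coriolis force):
V_g = (1/(fρ)) |∂P/∂n| = 4.64×10⁻⁴ / (1.03×10⁻⁴ × 0.667) = 6.75 m/s
Converting: 6.75 m/s × 1.944 = 13.1 knots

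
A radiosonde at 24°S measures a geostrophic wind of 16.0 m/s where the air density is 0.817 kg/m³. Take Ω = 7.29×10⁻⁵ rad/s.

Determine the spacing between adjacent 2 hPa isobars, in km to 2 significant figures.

Coriolis parameter at 24°S:
f = 2Ω sin φ = 2 × 7.29×10⁻⁵ × sin 24° = 5.93×10⁻⁵ s⁻¹
Geostrophic balance rearranged: |∂P/∂n| = f ρ V_g
|∂P/∂n| = 5.93×10⁻⁵ × 0.817 × 16.0 = 7.75×10⁻⁴ Pa/m
Isobar spacing: Δn = ΔP/|∂P/∂n| = 200 Pa / 7.75×10⁻⁴ Pa/m = 257998 m ≈ 260 km

260 km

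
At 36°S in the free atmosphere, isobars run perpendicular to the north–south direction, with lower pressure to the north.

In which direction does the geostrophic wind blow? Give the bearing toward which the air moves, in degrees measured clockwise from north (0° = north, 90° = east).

The pressure-gradient force points toward the north (bearing 000°).
Geostrophic balance: in the Southern Hemisphere the Coriolis force deflects motion to the left, so the geostrophic wind blows 90° to the left of the pressure-gradient force (low pressure on the right).
Rotating 000° by 90° counterclockwise gives 270° — the wind blows toward the west.

270°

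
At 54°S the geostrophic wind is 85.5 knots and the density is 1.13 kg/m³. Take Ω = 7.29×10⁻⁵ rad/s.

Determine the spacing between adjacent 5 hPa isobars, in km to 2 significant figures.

85 km

Coriolis parameter at 54°S:
f = 2Ω sin φ = 2 × 7.29×10⁻⁵ × sin 54° = 1.18×10⁻⁴ s⁻¹
Wind speed in SI: 85.5 knots = 44.0 m/s
Geostrophic balance rearranged: |∂P/∂n| = f ρ V_g
|∂P/∂n| = 1.18×10⁻⁴ × 1.13 × 44.0 = 5.86×10⁻³ Pa/m
Isobar spacing: Δn = ΔP/|∂P/∂n| = 500 Pa / 5.86×10⁻³ Pa/m = 85285 m ≈ 85 km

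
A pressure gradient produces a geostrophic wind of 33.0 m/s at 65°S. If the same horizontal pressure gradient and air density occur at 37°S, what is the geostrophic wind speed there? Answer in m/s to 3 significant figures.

49.7 m/s

With the same pressure gradient and density, V_g ∝ 1/f ∝ 1/sin φ.
V₂ = V₁ · sin φ₁ / sin φ₂ = 33.0 × sin 65° / sin 37°
V₂ = 33.0 × 0.9063/0.6018 = 49.7 m/s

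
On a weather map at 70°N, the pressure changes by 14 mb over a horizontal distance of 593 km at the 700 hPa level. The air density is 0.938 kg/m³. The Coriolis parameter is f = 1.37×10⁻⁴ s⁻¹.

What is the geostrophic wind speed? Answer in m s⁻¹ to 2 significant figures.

18 m s⁻¹

Pressure gradient: |∂P/∂n| = 1400 Pa / 593000 m = 2.36×10⁻³ Pa/m
Geostrophic balance (pressure-gradient force = Coriolis force):
V_g = (1/(fρ)) |∂P/∂n| = 2.36×10⁻³ / (1.37×10⁻⁴ × 0.938) = 18.4 m/s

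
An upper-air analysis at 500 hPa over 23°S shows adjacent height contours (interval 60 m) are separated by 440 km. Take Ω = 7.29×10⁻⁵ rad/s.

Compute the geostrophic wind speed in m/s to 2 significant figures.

23 m/s

Coriolis parameter at 23°S:
f = 2Ω sin φ = 2 × 7.29×10⁻⁵ × sin 23° = 5.70×10⁻⁵ s⁻¹
Height gradient: |∂Z/∂n| = 60 m / 440000 m = 1.36×10⁻⁴
On a pressure surface, geostrophic balance gives V_g = (g/f)|∂Z/∂n|:
V_g = 9.81 × 1.36×10⁻⁴ / 5.70×10⁻⁵ = 23.5 m/s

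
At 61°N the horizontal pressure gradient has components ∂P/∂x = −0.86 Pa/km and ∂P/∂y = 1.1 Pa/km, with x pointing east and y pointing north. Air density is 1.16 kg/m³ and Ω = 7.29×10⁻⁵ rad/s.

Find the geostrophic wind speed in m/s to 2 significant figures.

Coriolis parameter at 61°N:
f = 2Ω sin φ = 2 × 7.29×10⁻⁵ × sin 61° = 1.28×10⁻⁴ s⁻¹
Component geostrophic relations (x east, y north):
u_g = −(1/(fρ)) ∂P/∂y,  v_g = (1/(fρ)) ∂P/∂x
u_g = −(1.1×10⁻³)/(1.28×10⁻⁴ × 1.16) = −7.44 m/s;  v_g = (−0.86×10⁻³)/(1.28×10⁻⁴ × 1.16) = −5.81 m/s
|V_g| = √(u_g² + v_g²) = 9.44 m/s

9.4 m/s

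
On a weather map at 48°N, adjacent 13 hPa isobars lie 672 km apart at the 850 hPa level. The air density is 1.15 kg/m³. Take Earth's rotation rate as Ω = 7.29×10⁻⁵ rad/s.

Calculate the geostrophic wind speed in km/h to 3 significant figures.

Coriolis parameter at 48°N:
f = 2Ω sin φ = 2 × 7.29×10⁻⁵ × sin 48° = 1.08×10⁻⁴ s⁻¹
Pressure gradient: |∂P/∂n| = 1300 Pa / 672000 m = 1.93×10⁻³ Pa/m
Geostrophic balance (pressure-gradient force = Coriolis force):
V_g = (1/(fρ)) |∂P/∂n| = 1.93×10⁻³ / (1.08×10⁻⁴ × 1.15) = 15.5 m/s
Converting: 15.5 m/s × 3.6 = 55.9 km/h

55.9 km/h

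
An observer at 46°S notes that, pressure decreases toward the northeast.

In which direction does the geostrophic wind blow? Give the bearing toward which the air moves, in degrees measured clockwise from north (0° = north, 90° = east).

The pressure-gradient force points toward the northeast (bearing 045°).
Geostrophic balance: in the Southern Hemisphere the Coriolis force deflects motion to the left, so the geostrophic wind blows 90° to the left of the pressure-gradient force (low pressure on the right).
Rotating 045° by 90° counterclockwise gives 315° — the wind blows toward the northwest.

315°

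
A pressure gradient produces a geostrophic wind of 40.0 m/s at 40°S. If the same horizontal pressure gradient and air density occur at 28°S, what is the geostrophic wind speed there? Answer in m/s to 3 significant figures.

With the same pressure gradient and density, V_g ∝ 1/f ∝ 1/sin φ.
V₂ = V₁ · sin φ₁ / sin φ₂ = 40.0 × sin 40° / sin 28°
V₂ = 40.0 × 0.6428/0.4695 = 54.8 m/s

54.8 m/s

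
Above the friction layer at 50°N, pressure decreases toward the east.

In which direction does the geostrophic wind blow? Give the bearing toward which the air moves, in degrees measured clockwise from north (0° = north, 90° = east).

The pressure-gradient force points toward the east (bearing 090°).
Geostrophic balance: in the Northern Hemisphere the Coriolis force deflects motion to the right, so the geostrophic wind blows 90° to the right of the pressure-gradient force (low pressure on the left).
Rotating 090° by 90° clockwise gives 180° — the wind blows toward the south.

180°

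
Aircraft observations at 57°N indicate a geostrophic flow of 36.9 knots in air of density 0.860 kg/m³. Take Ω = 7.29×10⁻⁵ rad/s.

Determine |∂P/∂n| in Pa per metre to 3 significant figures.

2.00×10⁻³ Pa/m

Coriolis parameter at 57°N:
f = 2Ω sin φ = 2 × 7.29×10⁻⁵ × sin 57° = 1.22×10⁻⁴ s⁻¹
Wind speed in SI: 36.9 knots = 19.0 m/s
Geostrophic balance rearranged: |∂P/∂n| = f ρ V_g
|∂P/∂n| = 1.22×10⁻⁴ × 0.860 × 19.0 = 2.00×10⁻³ Pa/m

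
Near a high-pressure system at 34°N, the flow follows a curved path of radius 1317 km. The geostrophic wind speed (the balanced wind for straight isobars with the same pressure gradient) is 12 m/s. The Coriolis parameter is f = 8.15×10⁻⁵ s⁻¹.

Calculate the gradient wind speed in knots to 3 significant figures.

Around a high, pressure-gradient force acts outward with centrifugal, so Coriolis balances both:
fV = (1/ρ)|∂P/∂n| + V²/R  →  V² − fR·V + fR·V_g = 0
With fR = 8.15×10⁻⁵ × 1317×10³ m = 107 m/s:
V = [fR − √((fR)² − 4 fR V_g)]/2 = [107 − √(107² − 4×107×12)]/2 = 13.8 m/s
Supergeostrophic (V > V_g = 12 m/s), as expected around a high.
Converting: 13.8 m/s × 1.944 = 26.8 knots

26.8 knots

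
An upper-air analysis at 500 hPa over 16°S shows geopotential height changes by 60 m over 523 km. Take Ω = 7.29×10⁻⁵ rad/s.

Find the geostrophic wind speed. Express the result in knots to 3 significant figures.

Coriolis parameter at 16°S:
f = 2Ω sin φ = 2 × 7.29×10⁻⁵ × sin 16° = 4.02×10⁻⁵ s⁻¹
Height gradient: |∂Z/∂n| = 60 m / 523000 m = 1.15×10⁻⁴
On a pressure surface, geostrophic balance gives V_g = (g/f)|∂Z/∂n|:
V_g = 9.81 × 1.15×10⁻⁴ / 4.02×10⁻⁵ = 28.0 m/s
Converting: 28.0 m/s × 1.944 = 54.4 knots

54.4 knots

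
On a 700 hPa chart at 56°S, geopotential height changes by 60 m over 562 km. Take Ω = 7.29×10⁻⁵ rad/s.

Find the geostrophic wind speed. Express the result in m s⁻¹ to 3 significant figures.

8.66 m s⁻¹

Coriolis parameter at 56°S:
f = 2Ω sin φ = 2 × 7.29×10⁻⁵ × sin 56° = 1.21×10⁻⁴ s⁻¹
Height gradient: |∂Z/∂n| = 60 m / 562000 m = 1.07×10⁻⁴
On a pressure surface, geostrophic balance gives V_g = (g/f)|∂Z/∂n|:
V_g = 9.81 × 1.07×10⁻⁴ / 1.21×10⁻⁴ = 8.66 m/s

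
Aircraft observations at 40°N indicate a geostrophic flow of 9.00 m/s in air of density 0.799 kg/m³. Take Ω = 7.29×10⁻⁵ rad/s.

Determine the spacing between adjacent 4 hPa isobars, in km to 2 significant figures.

590 km

Coriolis parameter at 40°N:
f = 2Ω sin φ = 2 × 7.29×10⁻⁵ × sin 40° = 9.37×10⁻⁵ s⁻¹
Geostrophic balance rearranged: |∂P/∂n| = f ρ V_g
|∂P/∂n| = 9.37×10⁻⁵ × 0.799 × 9.00 = 6.74×10⁻⁴ Pa/m
Isobar spacing: Δn = ΔP/|∂P/∂n| = 400 Pa / 6.74×10⁻⁴ Pa/m = 593534 m ≈ 590 km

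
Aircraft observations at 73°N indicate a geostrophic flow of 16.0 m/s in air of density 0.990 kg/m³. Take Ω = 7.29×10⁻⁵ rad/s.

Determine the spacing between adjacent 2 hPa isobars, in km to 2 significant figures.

Coriolis parameter at 73°N:
f = 2Ω sin φ = 2 × 7.29×10⁻⁵ × sin 73° = 1.39×10⁻⁴ s⁻¹
Geostrophic balance rearranged: |∂P/∂n| = f ρ V_g
|∂P/∂n| = 1.39×10⁻⁴ × 0.990 × 16.0 = 2.21×10⁻³ Pa/m
Isobar spacing: Δn = ΔP/|∂P/∂n| = 200 Pa / 2.21×10⁻³ Pa/m = 90557 m ≈ 91 km

91 km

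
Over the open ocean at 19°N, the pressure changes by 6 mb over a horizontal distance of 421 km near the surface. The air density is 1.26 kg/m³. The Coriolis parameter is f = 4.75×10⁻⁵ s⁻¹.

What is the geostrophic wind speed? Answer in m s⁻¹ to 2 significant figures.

Pressure gradient: |∂P/∂n| = 600 Pa / 421000 m = 1.43×10⁻³ Pa/m
Geostrophic balance (pressure-gradient force = Coriolis force):
V_g = (1/(fρ)) |∂P/∂n| = 1.43×10⁻³ / (4.75×10⁻⁵ × 1.26) = 23.8 m/s

24 m s⁻¹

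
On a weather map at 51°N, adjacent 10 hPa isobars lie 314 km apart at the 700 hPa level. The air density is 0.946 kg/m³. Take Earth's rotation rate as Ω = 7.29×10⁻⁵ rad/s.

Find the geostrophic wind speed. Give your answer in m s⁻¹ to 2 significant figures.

Coriolis parameter at 51°N:
f = 2Ω sin φ = 2 × 7.29×10⁻⁵ × sin 51° = 1.13×10⁻⁴ s⁻¹
Pressure gradient: |∂P/∂n| = 1000 Pa / 314000 m = 3.18×10⁻³ Pa/m
Geostrophic balance (pressure-gradient force = Coriolis force):
V_g = (1/(fρ)) |∂P/∂n| = 3.18×10⁻³ / (1.13×10⁻⁴ × 0.946) = 29.7 m/s

30 m s⁻¹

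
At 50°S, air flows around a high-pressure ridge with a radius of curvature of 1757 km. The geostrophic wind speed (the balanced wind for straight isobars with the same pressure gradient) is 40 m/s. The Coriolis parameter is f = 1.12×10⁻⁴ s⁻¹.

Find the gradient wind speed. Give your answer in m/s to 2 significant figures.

Around a high, pressure-gradient force acts outward with centrifugal, so Coriolis balances both:
fV = (1/ρ)|∂P/∂n| + V²/R  →  V² − fR·V + fR·V_g = 0
With fR = 1.12×10⁻⁴ × 1757×10³ m = 197 m/s:
V = [fR − √((fR)² − 4 fR V_g)]/2 = [197 − √(197² − 4×197×40)]/2 = 55.9 m/s
Supergeostrophic (V > V_g = 40 m/s), as expected around a high.

56 m/s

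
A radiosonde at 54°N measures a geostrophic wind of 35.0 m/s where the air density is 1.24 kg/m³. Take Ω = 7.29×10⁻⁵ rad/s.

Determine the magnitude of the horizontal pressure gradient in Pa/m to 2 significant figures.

Coriolis parameter at 54°N:
f = 2Ω sin φ = 2 × 7.29×10⁻⁵ × sin 54° = 1.18×10⁻⁴ s⁻¹
Geostrophic balance rearranged: |∂P/∂n| = f ρ V_g
|∂P/∂n| = 1.18×10⁻⁴ × 1.24 × 35.0 = 5.12×10⁻³ Pa/m

5.1×10⁻³ Pa/m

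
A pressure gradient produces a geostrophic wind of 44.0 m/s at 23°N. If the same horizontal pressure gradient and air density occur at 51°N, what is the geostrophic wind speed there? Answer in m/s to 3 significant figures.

22.1 m/s

With the same pressure gradient and density, V_g ∝ 1/f ∝ 1/sin φ.
V₂ = V₁ · sin φ₁ / sin φ₂ = 44.0 × sin 23° / sin 51°
V₂ = 44.0 × 0.3907/0.7771 = 22.1 m/s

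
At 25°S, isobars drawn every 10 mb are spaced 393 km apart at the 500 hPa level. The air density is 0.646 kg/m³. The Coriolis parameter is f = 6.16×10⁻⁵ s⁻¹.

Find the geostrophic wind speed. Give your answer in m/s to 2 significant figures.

Pressure gradient: |∂P/∂n| = 1000 Pa / 393000 m = 2.54×10⁻³ Pa/m
Geostrophic balance (pressure-gradient force = Coriolis force):
V_g = (1/(fρ)) |∂P/∂n| = 2.54×10⁻³ / (6.16×10⁻⁵ × 0.646) = 63.9 m/s

64 m/s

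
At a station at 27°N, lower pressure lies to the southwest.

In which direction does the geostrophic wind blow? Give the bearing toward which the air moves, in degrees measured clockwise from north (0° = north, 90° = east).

The pressure-gradient force points toward the southwest (bearing 225°).
Geostrophic balance: in the Northern Hemisphere the Coriolis force deflects motion to the right, so the geostrophic wind blows 90° to the right of the pressure-gradient force (low pressure on the left).
Rotating 225° by 90° clockwise gives 315° — the wind blows toward the northwest.

315°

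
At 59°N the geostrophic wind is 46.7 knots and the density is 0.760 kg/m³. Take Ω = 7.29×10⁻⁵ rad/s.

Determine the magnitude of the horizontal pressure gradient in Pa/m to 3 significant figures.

2.28×10⁻³ Pa/m

Coriolis parameter at 59°N:
f = 2Ω sin φ = 2 × 7.29×10⁻⁵ × sin 59° = 1.25×10⁻⁴ s⁻¹
Wind speed in SI: 46.7 knots = 24.0 m/s
Geostrophic balance rearranged: |∂P/∂n| = f ρ V_g
|∂P/∂n| = 1.25×10⁻⁴ × 0.760 × 24.0 = 2.28×10⁻³ Pa/m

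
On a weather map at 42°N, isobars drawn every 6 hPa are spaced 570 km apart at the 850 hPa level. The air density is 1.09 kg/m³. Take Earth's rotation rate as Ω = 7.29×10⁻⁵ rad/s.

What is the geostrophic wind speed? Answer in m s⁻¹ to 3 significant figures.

Coriolis parameter at 42°N:
f = 2Ω sin φ = 2 × 7.29×10⁻⁵ × sin 42° = 9.76×10⁻⁵ s⁻¹
Pressure gradient: |∂P/∂n| = 600 Pa / 570000 m = 1.05×10⁻³ Pa/m
Geostrophic balance (pressure-gradient force = Coriolis force):
V_g = (1/(fρ)) |∂P/∂n| = 1.05×10⁻³ / (9.76×10⁻⁵ × 1.09) = 9.90 m/s

9.90 m s⁻¹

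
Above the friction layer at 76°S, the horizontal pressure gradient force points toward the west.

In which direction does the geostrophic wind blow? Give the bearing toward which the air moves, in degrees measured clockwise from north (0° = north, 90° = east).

The pressure-gradient force points toward the west (bearing 270°).
Geostrophic balance: in the Southern Hemisphere the Coriolis force deflects motion to the left, so the geostrophic wind blows 90° to the left of the pressure-gradient force (low pressure on the right).
Rotating 270° by 90° counterclockwise gives 180° — the wind blows toward the south.

180°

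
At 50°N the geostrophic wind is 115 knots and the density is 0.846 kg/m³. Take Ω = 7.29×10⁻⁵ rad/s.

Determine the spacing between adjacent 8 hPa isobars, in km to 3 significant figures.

143 km

Coriolis parameter at 50°N:
f = 2Ω sin φ = 2 × 7.29×10⁻⁵ × sin 50° = 1.12×10⁻⁴ s⁻¹
Wind speed in SI: 115 knots = 59.2 m/s
Geostrophic balance rearranged: |∂P/∂n| = f ρ V_g
|∂P/∂n| = 1.12×10⁻⁴ × 0.846 × 59.2 = 5.59×10⁻³ Pa/m
Isobar spacing: Δn = ΔP/|∂P/∂n| = 800 Pa / 5.59×10⁻³ Pa/m = 143111 m ≈ 143 km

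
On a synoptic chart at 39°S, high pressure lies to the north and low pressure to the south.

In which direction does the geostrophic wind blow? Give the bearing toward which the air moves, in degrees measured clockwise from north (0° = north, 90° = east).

The pressure-gradient force points toward the south (bearing 180°).
Geostrophic balance: in the Southern Hemisphere the Coriolis force deflects motion to the left, so the geostrophic wind blows 90° to the left of the pressure-gradient force (low pressure on the right).
Rotating 180° by 90° counterclockwise gives 090° — the wind blows toward the east.

090°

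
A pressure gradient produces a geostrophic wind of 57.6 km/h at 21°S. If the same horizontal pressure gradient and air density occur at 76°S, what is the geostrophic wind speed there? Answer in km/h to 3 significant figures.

21.3 km/h

With the same pressure gradient and density, V_g ∝ 1/f ∝ 1/sin φ.
V₂ = V₁ · sin φ₁ / sin φ₂ = 57.6 × sin 21° / sin 76°
V₂ = 57.6 × 0.3584/0.9703 = 21.3 km/h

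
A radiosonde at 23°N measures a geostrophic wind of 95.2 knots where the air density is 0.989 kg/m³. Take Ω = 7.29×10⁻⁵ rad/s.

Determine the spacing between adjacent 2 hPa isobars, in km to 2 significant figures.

72 km

Coriolis parameter at 23°N:
f = 2Ω sin φ = 2 × 7.29×10⁻⁵ × sin 23° = 5.70×10⁻⁵ s⁻¹
Wind speed in SI: 95.2 knots = 49.0 m/s
Geostrophic balance rearranged: |∂P/∂n| = f ρ V_g
|∂P/∂n| = 5.70×10⁻⁵ × 0.989 × 49.0 = 2.76×10⁻³ Pa/m
Isobar spacing: Δn = ΔP/|∂P/∂n| = 200 Pa / 2.76×10⁻³ Pa/m = 72481 m ≈ 72 km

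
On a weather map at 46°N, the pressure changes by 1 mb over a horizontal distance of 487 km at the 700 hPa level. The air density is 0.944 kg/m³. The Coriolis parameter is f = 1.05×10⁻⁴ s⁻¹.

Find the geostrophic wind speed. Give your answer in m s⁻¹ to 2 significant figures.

2.1 m s⁻¹

Pressure gradient: |∂P/∂n| = 100 Pa / 487000 m = 2.05×10⁻⁴ Pa/m
Geostrophic balance (pressure-gradient force = Coriolis force):
V_g = (1/(fρ)) |∂P/∂n| = 2.05×10⁻⁴ / (1.05×10⁻⁴ × 0.944) = 2.07 m/s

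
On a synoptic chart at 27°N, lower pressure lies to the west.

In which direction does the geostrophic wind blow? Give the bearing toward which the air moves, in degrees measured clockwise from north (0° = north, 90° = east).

The pressure-gradient force points toward the west (bearing 270°).
Geostrophic balance: in the Northern Hemisphere the Coriolis force deflects motion to the right, so the geostrophic wind blows 90° to the right of the pressure-gradient force (low pressure on the left).
Rotating 270° by 90° clockwise gives 000° — the wind blows toward the north.

000°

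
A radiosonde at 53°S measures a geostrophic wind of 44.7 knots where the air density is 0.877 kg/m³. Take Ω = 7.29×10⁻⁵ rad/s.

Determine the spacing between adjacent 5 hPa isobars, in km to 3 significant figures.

Coriolis parameter at 53°S:
f = 2Ω sin φ = 2 × 7.29×10⁻⁵ × sin 53° = 1.16×10⁻⁴ s⁻¹
Wind speed in SI: 44.7 knots = 23.0 m/s
Geostrophic balance rearranged: |∂P/∂n| = f ρ V_g
|∂P/∂n| = 1.16×10⁻⁴ × 0.877 × 23.0 = 2.35×10⁻³ Pa/m
Isobar spacing: Δn = ΔP/|∂P/∂n| = 500 Pa / 2.35×10⁻³ Pa/m = 212921 m ≈ 213 km

213 km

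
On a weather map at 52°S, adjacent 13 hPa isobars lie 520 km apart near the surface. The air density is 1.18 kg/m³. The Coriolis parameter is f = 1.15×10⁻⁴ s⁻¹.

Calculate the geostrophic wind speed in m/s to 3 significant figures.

18.4 m/s

Pressure gradient: |∂P/∂n| = 1300 Pa / 520000 m = 2.50×10⁻³ Pa/m
Geostrophic balance (pressure-gradient force = Coriolis force):
V_g = (1/(fρ)) |∂P/∂n| = 2.50×10⁻³ / (1.15×10⁻⁴ × 1.18) = 18.4 m/s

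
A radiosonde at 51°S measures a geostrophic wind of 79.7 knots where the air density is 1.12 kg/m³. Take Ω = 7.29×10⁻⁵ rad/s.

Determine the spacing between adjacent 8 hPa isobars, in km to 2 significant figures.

Coriolis parameter at 51°S:
f = 2Ω sin φ = 2 × 7.29×10⁻⁵ × sin 51° = 1.13×10⁻⁴ s⁻¹
Wind speed in SI: 79.7 knots = 41.0 m/s
Geostrophic balance rearranged: |∂P/∂n| = f ρ V_g
|∂P/∂n| = 1.13×10⁻⁴ × 1.12 × 41.0 = 5.20×10⁻³ Pa/m
Isobar spacing: Δn = ΔP/|∂P/∂n| = 800 Pa / 5.20×10⁻³ Pa/m = 153750 m ≈ 150 km

150 km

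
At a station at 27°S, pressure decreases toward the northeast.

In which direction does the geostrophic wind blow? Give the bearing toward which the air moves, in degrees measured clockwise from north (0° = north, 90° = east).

The pressure-gradient force points toward the northeast (bearing 045°).
Geostrophic balance: in the Southern Hemisphere the Coriolis force deflects motion to the left, so the geostrophic wind blows 90° to the left of the pressure-gradient force (low pressure on the right).
Rotating 045° by 90° counterclockwise gives 315° — the wind blows toward the northwest.

315°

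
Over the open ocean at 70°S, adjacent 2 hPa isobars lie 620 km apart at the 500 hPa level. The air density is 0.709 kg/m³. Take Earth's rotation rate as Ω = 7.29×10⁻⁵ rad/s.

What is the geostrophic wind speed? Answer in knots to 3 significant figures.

Coriolis parameter at 70°S:
f = 2Ω sin φ = 2 × 7.29×10⁻⁵ × sin 70° = 1.37×10⁻⁴ s⁻¹
Pressure gradient: |∂P/∂n| = 200 Pa / 620000 m = 3.23×10⁻⁴ Pa/m
Geostrophic balance (pressure-gradient force = Coriolis force):
V_g = (1/(fρ)) |∂P/∂n| = 3.23×10⁻⁴ / (1.37×10⁻⁴ × 0.709) = 3.32 m/s
Converting: 3.32 m/s × 1.944 = 6.46 knots

6.46 knots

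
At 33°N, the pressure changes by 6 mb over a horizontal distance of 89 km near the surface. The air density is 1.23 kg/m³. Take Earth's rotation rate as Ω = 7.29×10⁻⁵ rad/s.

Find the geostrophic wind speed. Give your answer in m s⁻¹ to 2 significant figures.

69 m s⁻¹

Coriolis parameter at 33°N:
f = 2Ω sin φ = 2 × 7.29×10⁻⁵ × sin 33° = 7.94×10⁻⁵ s⁻¹
Pressure gradient: |∂P/∂n| = 600 Pa / 89000 m = 6.74×10⁻³ Pa/m
Geostrophic balance (pressure-gradient force = Coriolis force):
V_g = (1/(fρ)) |∂P/∂n| = 6.74×10⁻³ / (7.94×10⁻⁵ × 1.23) = 69.0 m/s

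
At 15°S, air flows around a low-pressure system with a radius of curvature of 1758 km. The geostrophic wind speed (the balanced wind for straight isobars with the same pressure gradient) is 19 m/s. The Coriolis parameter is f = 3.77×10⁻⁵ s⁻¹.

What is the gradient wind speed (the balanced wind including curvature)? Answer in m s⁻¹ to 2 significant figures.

15 m s⁻¹

Around a low, centrifugal force acts outward with Coriolis, so pressure-gradient force balances both:
(1/ρ)|∂P/∂n| = fV + V²/R  →  V² + fR·V − fR·V_g = 0
With fR = 3.77×10⁻⁵ × 1758×10³ m = 66.3 m/s:
V = [−fR + √((fR)² + 4 fR V_g)]/2 = [−66.3 + √(66.3² + 4×66.3×19)]/2 = 15.4 m/s
Subgeostrophic (V < V_g = 19 m/s), as expected around a low.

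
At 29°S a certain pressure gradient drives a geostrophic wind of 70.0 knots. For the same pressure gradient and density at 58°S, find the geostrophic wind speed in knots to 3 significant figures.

With the same pressure gradient and density, V_g ∝ 1/f ∝ 1/sin φ.
V₂ = V₁ · sin φ₁ / sin φ₂ = 70.0 × sin 29° / sin 58°
V₂ = 70.0 × 0.4848/0.8480 = 40.0 knots

40.0 knots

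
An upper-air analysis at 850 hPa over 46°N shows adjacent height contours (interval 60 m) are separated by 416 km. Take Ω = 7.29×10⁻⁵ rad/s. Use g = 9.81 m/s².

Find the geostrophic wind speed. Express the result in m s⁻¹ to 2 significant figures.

Coriolis parameter at 46°N:
f = 2Ω sin φ = 2 × 7.29×10⁻⁵ × sin 46° = 1.05×10⁻⁴ s⁻¹
Height gradient: |∂Z/∂n| = 60 m / 416000 m = 1.44×10⁻⁴
On a pressure surface, geostrophic balance gives V_g = (g/f)|∂Z/∂n|:
V_g = 9.81 × 1.44×10⁻⁴ / 1.05×10⁻⁴ = 13.5 m/s

13 m s⁻¹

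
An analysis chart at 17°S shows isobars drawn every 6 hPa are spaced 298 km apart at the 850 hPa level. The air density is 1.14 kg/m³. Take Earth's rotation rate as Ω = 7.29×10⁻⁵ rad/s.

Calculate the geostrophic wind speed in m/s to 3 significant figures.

41.4 m/s

Coriolis parameter at 17°S:
f = 2Ω sin φ = 2 × 7.29×10⁻⁵ × sin 17° = 4.26×10⁻⁵ s⁻¹
Pressure gradient: |∂P/∂n| = 600 Pa / 298000 m = 2.01×10⁻³ Pa/m
Geostrophic balance (pressure-gradient force = Coriolis force):
V_g = (1/(fρ)) |∂P/∂n| = 2.01×10⁻³ / (4.26×10⁻⁵ × 1.14) = 41.4 m/s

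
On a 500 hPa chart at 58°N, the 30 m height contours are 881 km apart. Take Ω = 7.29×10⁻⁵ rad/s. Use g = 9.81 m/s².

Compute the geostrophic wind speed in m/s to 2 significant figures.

2.7 m/s

Coriolis parameter at 58°N:
f = 2Ω sin φ = 2 × 7.29×10⁻⁵ × sin 58° = 1.24×10⁻⁴ s⁻¹
Height gradient: |∂Z/∂n| = 30 m / 881000 m = 3.41×10⁻⁵
On a pressure surface, geostrophic balance gives V_g = (g/f)|∂Z/∂n|:
V_g = 9.81 × 3.41×10⁻⁵ / 1.24×10⁻⁴ = 2.70 m/s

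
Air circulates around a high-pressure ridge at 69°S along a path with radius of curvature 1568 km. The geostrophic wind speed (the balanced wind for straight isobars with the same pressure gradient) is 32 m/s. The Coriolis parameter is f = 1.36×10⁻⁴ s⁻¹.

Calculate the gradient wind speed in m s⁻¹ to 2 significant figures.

Around a high, pressure-gradient force acts outward with centrifugal, so Coriolis balances both:
fV = (1/ρ)|∂P/∂n| + V²/R  →  V² − fR·V + fR·V_g = 0
With fR = 1.36×10⁻⁴ × 1568×10³ m = 213 m/s:
V = [fR − √((fR)² − 4 fR V_g)]/2 = [213 − √(213² − 4×213×32)]/2 = 39.2 m/s
Supergeostrophic (V > V_g = 32 m/s), as expected around a high.

39 m s⁻¹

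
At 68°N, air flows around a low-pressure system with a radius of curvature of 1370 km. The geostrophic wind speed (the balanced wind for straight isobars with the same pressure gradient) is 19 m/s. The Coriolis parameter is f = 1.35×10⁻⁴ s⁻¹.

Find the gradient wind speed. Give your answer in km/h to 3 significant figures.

62.5 km/h

Around a low, centrifugal force acts outward with Coriolis, so pressure-gradient force balances both:
(1/ρ)|∂P/∂n| = fV + V²/R  →  V² + fR·V − fR·V_g = 0
With fR = 1.35×10⁻⁴ × 1370×10³ m = 185 m/s:
V = [−fR + √((fR)² + 4 fR V_g)]/2 = [−185 + √(185² + 4×185×19)]/2 = 17.4 m/s
Subgeostrophic (V < V_g = 19 m/s), as expected around a low.
Converting: 17.4 m/s × 3.6 = 62.5 km/h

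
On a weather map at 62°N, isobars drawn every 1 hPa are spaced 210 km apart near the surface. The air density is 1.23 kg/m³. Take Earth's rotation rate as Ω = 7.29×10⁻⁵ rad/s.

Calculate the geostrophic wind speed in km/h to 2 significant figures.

Coriolis parameter at 62°N:
f = 2Ω sin φ = 2 × 7.29×10⁻⁵ × sin 62° = 1.29×10⁻⁴ s⁻¹
Pressure gradient: |∂P/∂n| = 100 Pa / 210000 m = 4.76×10⁻⁴ Pa/m
Geostrophic balance (pressure-gradient force = Coriolis force):
V_g = (1/(fρ)) |∂P/∂n| = 4.76×10⁻⁴ / (1.29×10⁻⁴ × 1.23) = 3.01 m/s
Converting: 3.01 m/s × 3.6 = 11 km/h

11 km/h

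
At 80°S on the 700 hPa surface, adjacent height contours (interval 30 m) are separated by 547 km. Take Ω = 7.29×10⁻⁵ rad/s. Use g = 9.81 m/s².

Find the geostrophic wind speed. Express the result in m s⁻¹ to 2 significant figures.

Coriolis parameter at 80°S:
f = 2Ω sin φ = 2 × 7.29×10⁻⁵ × sin 80° = 1.44×10⁻⁴ s⁻¹
Height gradient: |∂Z/∂n| = 30 m / 547000 m = 5.48×10⁻⁵
On a pressure surface, geostrophic balance gives V_g = (g/f)|∂Z/∂n|:
V_g = 9.81 × 5.48×10⁻⁵ / 1.44×10⁻⁴ = 3.75 m/s

3.7 m s⁻¹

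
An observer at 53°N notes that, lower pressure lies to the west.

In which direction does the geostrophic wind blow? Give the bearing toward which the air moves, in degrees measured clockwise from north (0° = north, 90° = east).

The pressure-gradient force points toward the west (bearing 270°).
Geostrophic balance: in the Northern Hemisphere the Coriolis force deflects motion to the right, so the geostrophic wind blows 90° to the right of the pressure-gradient force (low pressure on the left).
Rotating 270° by 90° clockwise gives 000° — the wind blows toward the north.

000°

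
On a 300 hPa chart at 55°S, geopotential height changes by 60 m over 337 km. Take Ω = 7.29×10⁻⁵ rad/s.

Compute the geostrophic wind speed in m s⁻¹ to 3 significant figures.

Coriolis parameter at 55°S:
f = 2Ω sin φ = 2 × 7.29×10⁻⁵ × sin 55° = 1.19×10⁻⁴ s⁻¹
Height gradient: |∂Z/∂n| = 60 m / 337000 m = 1.78×10⁻⁴
On a pressure surface, geostrophic balance gives V_g = (g/f)|∂Z/∂n|:
V_g = 9.81 × 1.78×10⁻⁴ / 1.19×10⁻⁴ = 14.6 m/s

14.6 m s⁻¹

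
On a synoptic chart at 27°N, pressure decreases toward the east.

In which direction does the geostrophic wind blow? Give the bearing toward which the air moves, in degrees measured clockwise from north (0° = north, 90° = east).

180°

The pressure-gradient force points toward the east (bearing 090°).
Geostrophic balance: in the Northern Hemisphere the Coriolis force deflects motion to the right, so the geostrophic wind blows 90° to the right of the pressure-gradient force (low pressure on the left).
Rotating 090° by 90° clockwise gives 180° — the wind blows toward the south.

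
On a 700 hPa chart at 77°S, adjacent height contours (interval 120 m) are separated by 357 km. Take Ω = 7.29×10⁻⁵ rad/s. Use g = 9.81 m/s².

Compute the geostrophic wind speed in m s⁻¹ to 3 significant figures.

23.2 m s⁻¹

Coriolis parameter at 77°S:
f = 2Ω sin φ = 2 × 7.29×10⁻⁵ × sin 77° = 1.42×10⁻⁴ s⁻¹
Height gradient: |∂Z/∂n| = 120 m / 357000 m = 3.36×10⁻⁴
On a pressure surface, geostrophic balance gives V_g = (g/f)|∂Z/∂n|:
V_g = 9.81 × 3.36×10⁻⁴ / 1.42×10⁻⁴ = 23.2 m/s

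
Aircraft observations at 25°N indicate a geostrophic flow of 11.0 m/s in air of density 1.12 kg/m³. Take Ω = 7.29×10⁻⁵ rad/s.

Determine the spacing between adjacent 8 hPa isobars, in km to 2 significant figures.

1100 km

Coriolis parameter at 25°N:
f = 2Ω sin φ = 2 × 7.29×10⁻⁵ × sin 25° = 6.16×10⁻⁵ s⁻¹
Geostrophic balance rearranged: |∂P/∂n| = f ρ V_g
|∂P/∂n| = 6.16×10⁻⁵ × 1.12 × 11.0 = 7.59×10⁻⁴ Pa/m
Isobar spacing: Δn = ΔP/|∂P/∂n| = 800 Pa / 7.59×10⁻⁴ Pa/m = 1053837 m ≈ 1100 km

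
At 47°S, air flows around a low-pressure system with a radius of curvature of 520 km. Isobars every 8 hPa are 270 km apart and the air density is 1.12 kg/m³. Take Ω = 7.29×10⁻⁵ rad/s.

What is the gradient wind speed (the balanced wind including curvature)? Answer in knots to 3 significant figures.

Coriolis parameter at 47°S:
f = 2Ω sin φ = 2 × 7.29×10⁻⁵ × sin 47° = 1.07×10⁻⁴ s⁻¹
Pressure gradient: |∂P/∂n| = 800 Pa / 270000 m = 2.96×10⁻³ Pa/m
Geostrophic speed: V_g = |∂P/∂n|/(fρ) = 2.96×10⁻³/(1.07×10⁻⁴ × 1.12) = 24.8 m/s
Around a low, centrifugal force acts outward with Coriolis, so pressure-gradient force balances both:
(1/ρ)|∂P/∂n| = fV + V²/R  →  V² + fR·V − fR·V_g = 0
With fR = 1.07×10⁻⁴ × 520×10³ m = 55.4 m/s:
V = [−fR + √((fR)² + 4 fR V_g)]/2 = [−55.4 + √(55.4² + 4×55.4×24.8)]/2 = 18.6 m/s
Subgeostrophic (V < V_g = 24.8 m/s), as expected around a low.
Converting: 18.6 m/s × 1.944 = 36.1 knots

36.1 knots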